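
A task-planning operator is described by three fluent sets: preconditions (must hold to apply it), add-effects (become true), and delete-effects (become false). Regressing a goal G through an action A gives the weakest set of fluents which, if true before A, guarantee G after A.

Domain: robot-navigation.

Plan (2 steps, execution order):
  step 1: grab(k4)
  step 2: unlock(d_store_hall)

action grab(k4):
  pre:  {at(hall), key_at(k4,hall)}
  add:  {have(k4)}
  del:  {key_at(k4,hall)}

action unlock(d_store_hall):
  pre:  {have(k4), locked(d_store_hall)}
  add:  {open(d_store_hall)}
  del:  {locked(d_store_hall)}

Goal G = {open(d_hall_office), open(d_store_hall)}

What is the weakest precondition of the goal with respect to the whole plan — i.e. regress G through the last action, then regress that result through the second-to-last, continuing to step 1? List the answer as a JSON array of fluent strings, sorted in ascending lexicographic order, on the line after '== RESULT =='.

Regress step by step:
  through step 2 (unlock(d_store_hall)): drop {open(d_store_hall)}, keep {open(d_hall_office)}, require {have(k4), locked(d_store_hall)}
    → {have(k4), locked(d_store_hall), open(d_hall_office)}
  through step 1 (grab(k4)): drop {have(k4)}, keep {locked(d_store_hall), open(d_hall_office)}, require {at(hall), key_at(k4,hall)}
    → {at(hall), key_at(k4,hall), locked(d_store_hall), open(d_hall_office)}

== RESULT ==
["at(hall)", "key_at(k4,hall)", "locked(d_store_hall)", "open(d_hall_office)"]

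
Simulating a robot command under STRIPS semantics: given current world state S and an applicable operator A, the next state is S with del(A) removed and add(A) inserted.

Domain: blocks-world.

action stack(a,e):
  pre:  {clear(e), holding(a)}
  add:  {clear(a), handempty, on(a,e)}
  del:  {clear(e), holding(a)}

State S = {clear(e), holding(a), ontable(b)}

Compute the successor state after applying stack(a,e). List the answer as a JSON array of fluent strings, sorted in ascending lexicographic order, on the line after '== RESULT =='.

Compute (S \ del) ∪ add:
  pre ⊆ S: {clear(e), holding(a)} ⊆ S  — applicable
  S \ del = {ontable(b)}
  ∪ add   = {clear(a), handempty, on(a,e), ontable(b)}

== RESULT ==
["clear(a)", "handempty", "on(a,e)", "ontable(b)"]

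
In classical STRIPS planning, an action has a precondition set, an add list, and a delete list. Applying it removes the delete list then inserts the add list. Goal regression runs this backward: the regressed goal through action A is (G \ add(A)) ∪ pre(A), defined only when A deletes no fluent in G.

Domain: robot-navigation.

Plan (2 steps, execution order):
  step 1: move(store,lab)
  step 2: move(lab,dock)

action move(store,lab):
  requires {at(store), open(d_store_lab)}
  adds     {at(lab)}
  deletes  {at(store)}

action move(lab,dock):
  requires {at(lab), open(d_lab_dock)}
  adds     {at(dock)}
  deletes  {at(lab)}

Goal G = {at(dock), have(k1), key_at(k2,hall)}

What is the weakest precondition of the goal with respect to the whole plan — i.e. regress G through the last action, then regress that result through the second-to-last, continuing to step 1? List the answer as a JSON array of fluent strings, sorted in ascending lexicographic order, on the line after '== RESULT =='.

Regress step by step:
  through step 2 (move(lab,dock)): drop {at(dock)}, keep {have(k1), key_at(k2,hall)}, require {at(lab), open(d_lab_dock)}
    → {at(lab), have(k1), key_at(k2,hall), open(d_lab_dock)}
  through step 1 (move(store,lab)): drop {at(lab)}, keep {have(k1), key_at(k2,hall), open(d_lab_dock)}, require {at(store), open(d_store_lab)}
    → {at(store), have(k1), key_at(k2,hall), open(d_lab_dock), open(d_store_lab)}

== RESULT ==
["at(store)", "have(k1)", "key_at(k2,hall)", "open(d_lab_dock)", "open(d_store_lab)"]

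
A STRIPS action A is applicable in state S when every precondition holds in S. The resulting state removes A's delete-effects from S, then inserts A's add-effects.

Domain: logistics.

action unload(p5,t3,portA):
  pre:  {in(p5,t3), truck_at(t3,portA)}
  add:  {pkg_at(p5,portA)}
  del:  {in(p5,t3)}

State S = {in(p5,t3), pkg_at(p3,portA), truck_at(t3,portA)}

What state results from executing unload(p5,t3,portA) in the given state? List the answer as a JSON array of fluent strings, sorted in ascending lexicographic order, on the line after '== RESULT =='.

Compute (S \ del) ∪ add:
  pre ⊆ S: {in(p5,t3), truck_at(t3,portA)} ⊆ S  — applicable
  S \ del = {pkg_at(p3,portA), truck_at(t3,portA)}
  ∪ add   = {pkg_at(p3,portA), pkg_at(p5,portA), truck_at(t3,portA)}

== RESULT ==
["pkg_at(p3,portA)", "pkg_at(p5,portA)", "truck_at(t3,portA)"]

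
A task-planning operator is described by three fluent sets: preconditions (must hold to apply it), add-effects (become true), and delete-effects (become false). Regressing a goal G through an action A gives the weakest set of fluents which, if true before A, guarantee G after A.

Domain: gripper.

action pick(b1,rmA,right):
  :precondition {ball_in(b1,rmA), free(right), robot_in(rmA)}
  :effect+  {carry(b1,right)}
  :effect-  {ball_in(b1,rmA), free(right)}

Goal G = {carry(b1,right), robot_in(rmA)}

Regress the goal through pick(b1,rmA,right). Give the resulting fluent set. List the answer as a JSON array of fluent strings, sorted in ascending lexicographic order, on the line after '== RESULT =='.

Regress:
  G ∩ del = {}  (empty — regression defined)
  G \ add = {carry(b1,right), robot_in(rmA)} \ {carry(b1,right)} = {robot_in(rmA)}
  ∪ pre   = {robot_in(rmA)} ∪ {ball_in(b1,rmA), free(right), robot_in(rmA)}
          = {ball_in(b1,rmA), free(right), robot_in(rmA)}

== RESULT ==
["ball_in(b1,rmA)", "free(right)", "robot_in(rmA)"]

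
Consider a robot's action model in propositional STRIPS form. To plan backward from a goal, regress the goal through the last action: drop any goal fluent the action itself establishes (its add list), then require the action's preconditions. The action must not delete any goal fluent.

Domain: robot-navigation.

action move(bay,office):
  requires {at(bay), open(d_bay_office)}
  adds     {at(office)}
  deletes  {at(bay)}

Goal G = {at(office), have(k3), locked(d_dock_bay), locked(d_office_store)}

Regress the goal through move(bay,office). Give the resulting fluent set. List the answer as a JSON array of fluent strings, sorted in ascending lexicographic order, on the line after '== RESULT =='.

Compute (G \ add) ∪ pre:
  G ∩ del = {}  (empty — regression defined)
  G \ add = {at(office), have(k3), locked(d_dock_bay), locked(d_office_store)} \ {at(office)} = {have(k3), locked(d_dock_bay), locked(d_office_store)}
  ∪ pre   = {have(k3), locked(d_dock_bay), locked(d_office_store)} ∪ {at(bay), open(d_bay_office)}
          = {at(bay), have(k3), locked(d_dock_bay), locked(d_office_store), open(d_bay_office)}

== RESULT ==
["at(bay)", "have(k3)", "locked(d_dock_bay)", "locked(d_office_store)", "open(d_bay_office)"]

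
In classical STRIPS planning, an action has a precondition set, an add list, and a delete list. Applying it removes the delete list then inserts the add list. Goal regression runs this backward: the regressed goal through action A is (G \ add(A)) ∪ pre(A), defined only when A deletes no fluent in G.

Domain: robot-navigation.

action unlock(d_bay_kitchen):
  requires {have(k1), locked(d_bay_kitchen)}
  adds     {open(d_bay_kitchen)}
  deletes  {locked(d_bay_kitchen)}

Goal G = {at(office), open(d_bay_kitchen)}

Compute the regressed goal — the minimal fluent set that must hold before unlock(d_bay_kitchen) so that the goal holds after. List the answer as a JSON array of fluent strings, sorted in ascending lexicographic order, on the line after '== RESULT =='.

Compute (G \ add) ∪ pre:
  G ∩ del = {}  (empty — regression defined)
  G \ add = {at(office), open(d_bay_kitchen)} \ {open(d_bay_kitchen)} = {at(office)}
  ∪ pre   = {at(office)} ∪ {have(k1), locked(d_bay_kitchen)}
          = {at(office), have(k1), locked(d_bay_kitchen)}

== RESULT ==
["at(office)", "have(k1)", "locked(d_bay_kitchen)"]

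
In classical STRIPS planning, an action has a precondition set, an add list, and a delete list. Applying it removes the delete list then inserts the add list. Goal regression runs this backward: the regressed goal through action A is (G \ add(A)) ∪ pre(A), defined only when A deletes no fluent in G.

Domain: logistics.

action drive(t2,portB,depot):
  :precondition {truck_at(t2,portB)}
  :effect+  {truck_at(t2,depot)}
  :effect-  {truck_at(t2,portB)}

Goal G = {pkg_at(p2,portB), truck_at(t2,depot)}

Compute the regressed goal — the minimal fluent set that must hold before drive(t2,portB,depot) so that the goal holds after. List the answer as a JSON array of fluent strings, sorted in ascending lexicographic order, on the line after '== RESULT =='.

Compute (G \ add) ∪ pre:
  G ∩ del = {}  (empty — regression defined)
  G \ add = {pkg_at(p2,portB), truck_at(t2,depot)} \ {truck_at(t2,depot)} = {pkg_at(p2,portB)}
  ∪ pre   = {pkg_at(p2,portB)} ∪ {truck_at(t2,portB)}
          = {pkg_at(p2,portB), truck_at(t2,portB)}

== RESULT ==
["pkg_at(p2,portB)", "truck_at(t2,portB)"]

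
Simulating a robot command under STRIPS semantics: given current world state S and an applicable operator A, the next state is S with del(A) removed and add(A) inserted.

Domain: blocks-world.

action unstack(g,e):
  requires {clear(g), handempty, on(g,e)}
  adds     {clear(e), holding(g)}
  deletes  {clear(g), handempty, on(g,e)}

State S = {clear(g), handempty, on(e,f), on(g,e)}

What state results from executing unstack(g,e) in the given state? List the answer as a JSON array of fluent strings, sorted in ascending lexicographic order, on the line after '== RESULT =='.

Compute (S \ del) ∪ add:
  pre ⊆ S: {clear(g), handempty, on(g,e)} ⊆ S  — applicable
  S \ del = {on(e,f)}
  ∪ add   = {clear(e), holding(g), on(e,f)}

== RESULT ==
["clear(e)", "holding(g)", "on(e,f)"]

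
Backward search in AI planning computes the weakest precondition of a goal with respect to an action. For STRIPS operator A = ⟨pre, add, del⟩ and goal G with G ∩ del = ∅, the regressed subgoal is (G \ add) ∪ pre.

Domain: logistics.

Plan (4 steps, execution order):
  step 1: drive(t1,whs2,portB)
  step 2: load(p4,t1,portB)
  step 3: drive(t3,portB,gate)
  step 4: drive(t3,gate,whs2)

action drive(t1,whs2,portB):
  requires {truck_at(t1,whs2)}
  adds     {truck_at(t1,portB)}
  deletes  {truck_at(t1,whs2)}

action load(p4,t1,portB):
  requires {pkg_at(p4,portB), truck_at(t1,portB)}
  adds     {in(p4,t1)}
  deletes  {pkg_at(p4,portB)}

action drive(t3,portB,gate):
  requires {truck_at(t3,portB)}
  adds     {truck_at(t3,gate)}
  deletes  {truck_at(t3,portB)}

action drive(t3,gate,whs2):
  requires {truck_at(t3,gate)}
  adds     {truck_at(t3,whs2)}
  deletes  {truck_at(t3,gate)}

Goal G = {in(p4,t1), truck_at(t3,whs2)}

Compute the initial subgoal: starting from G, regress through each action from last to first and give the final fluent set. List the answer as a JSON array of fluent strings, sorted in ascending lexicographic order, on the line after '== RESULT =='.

Work backward from the goal:
  through step 4 (drive(t3,gate,whs2)): drop {truck_at(t3,whs2)}, keep {in(p4,t1)}, require {truck_at(t3,gate)}
    → {in(p4,t1), truck_at(t3,gate)}
  through step 3 (drive(t3,portB,gate)): drop {truck_at(t3,gate)}, keep {in(p4,t1)}, require {truck_at(t3,portB)}
    → {in(p4,t1), truck_at(t3,portB)}
  through step 2 (load(p4,t1,portB)): drop {in(p4,t1)}, keep {truck_at(t3,portB)}, require {pkg_at(p4,portB), truck_at(t1,portB)}
    → {pkg_at(p4,portB), truck_at(t1,portB), truck_at(t3,portB)}
  through step 1 (drive(t1,whs2,portB)): drop {truck_at(t1,portB)}, keep {pkg_at(p4,portB), truck_at(t3,portB)}, require {truck_at(t1,whs2)}
    → {pkg_at(p4,portB), truck_at(t1,whs2), truck_at(t3,portB)}

== RESULT ==
["pkg_at(p4,portB)", "truck_at(t1,whs2)", "truck_at(t3,portB)"]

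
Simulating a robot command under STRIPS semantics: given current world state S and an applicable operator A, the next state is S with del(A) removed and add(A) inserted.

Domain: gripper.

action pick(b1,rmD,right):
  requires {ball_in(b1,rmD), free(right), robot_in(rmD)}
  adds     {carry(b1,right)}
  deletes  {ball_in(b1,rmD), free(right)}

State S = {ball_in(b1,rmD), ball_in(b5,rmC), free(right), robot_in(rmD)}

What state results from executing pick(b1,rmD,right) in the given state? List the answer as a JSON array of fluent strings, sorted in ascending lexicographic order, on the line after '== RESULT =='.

Progress:
  pre ⊆ S: {ball_in(b1,rmD), free(right), robot_in(rmD)} ⊆ S  — applicable
  S \ del = {ball_in(b5,rmC), robot_in(rmD)}
  ∪ add   = {ball_in(b5,rmC), carry(b1,right), robot_in(rmD)}

== RESULT ==
["ball_in(b5,rmC)", "carry(b1,right)", "robot_in(rmD)"]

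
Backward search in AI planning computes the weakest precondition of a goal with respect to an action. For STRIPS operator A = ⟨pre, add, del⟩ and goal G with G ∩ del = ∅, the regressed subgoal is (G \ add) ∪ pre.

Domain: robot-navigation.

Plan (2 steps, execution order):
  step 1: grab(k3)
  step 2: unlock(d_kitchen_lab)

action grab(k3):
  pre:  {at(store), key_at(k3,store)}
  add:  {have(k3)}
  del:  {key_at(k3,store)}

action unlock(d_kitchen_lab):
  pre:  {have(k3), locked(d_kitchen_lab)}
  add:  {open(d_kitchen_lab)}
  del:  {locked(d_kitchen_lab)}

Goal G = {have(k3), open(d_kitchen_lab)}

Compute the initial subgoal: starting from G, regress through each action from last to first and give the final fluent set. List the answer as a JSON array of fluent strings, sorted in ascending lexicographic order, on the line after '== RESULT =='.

Regress step by step:
  through step 2 (unlock(d_kitchen_lab)): drop {open(d_kitchen_lab)}, keep {have(k3)}, require {have(k3), locked(d_kitchen_lab)}
    → {have(k3), locked(d_kitchen_lab)}
  through step 1 (grab(k3)): drop {have(k3)}, keep {locked(d_kitchen_lab)}, require {at(store), key_at(k3,store)}
    → {at(store), key_at(k3,store), locked(d_kitchen_lab)}

== RESULT ==
["at(store)", "key_at(k3,store)", "locked(d_kitchen_lab)"]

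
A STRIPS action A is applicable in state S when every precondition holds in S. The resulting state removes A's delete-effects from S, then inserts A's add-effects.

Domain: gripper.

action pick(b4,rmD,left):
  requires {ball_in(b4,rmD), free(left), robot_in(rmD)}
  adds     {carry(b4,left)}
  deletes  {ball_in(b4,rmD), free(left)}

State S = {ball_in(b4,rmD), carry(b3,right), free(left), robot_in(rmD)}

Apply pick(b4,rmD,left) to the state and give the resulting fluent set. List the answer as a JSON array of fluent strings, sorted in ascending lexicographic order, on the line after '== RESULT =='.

Progress:
  pre ⊆ S: {ball_in(b4,rmD), free(left), robot_in(rmD)} ⊆ S  — applicable
  S \ del = {carry(b3,right), robot_in(rmD)}
  ∪ add   = {carry(b3,right), carry(b4,left), robot_in(rmD)}

== RESULT ==
["carry(b3,right)", "carry(b4,left)", "robot_in(rmD)"]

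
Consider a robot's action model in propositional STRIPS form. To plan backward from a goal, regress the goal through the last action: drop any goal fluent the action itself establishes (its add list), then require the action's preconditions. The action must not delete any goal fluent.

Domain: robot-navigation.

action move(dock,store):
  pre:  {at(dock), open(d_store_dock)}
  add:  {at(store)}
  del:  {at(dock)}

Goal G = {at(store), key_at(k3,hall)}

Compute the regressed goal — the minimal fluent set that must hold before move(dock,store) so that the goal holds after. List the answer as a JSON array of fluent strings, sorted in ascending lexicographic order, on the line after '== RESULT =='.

Regress:
  G ∩ del = {}  (empty — regression defined)
  G \ add = {at(store), key_at(k3,hall)} \ {at(store)} = {key_at(k3,hall)}
  ∪ pre   = {key_at(k3,hall)} ∪ {at(dock), open(d_store_dock)}
          = {at(dock), key_at(k3,hall), open(d_store_dock)}

== RESULT ==
["at(dock)", "key_at(k3,hall)", "open(d_store_dock)"]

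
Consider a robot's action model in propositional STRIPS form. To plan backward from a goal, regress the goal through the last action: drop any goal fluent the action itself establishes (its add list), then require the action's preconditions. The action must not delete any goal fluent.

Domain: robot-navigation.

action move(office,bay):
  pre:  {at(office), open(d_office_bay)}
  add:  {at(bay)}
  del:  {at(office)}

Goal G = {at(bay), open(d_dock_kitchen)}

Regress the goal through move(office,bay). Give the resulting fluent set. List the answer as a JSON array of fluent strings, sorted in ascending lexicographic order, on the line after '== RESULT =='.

Regress:
  G ∩ del = {}  (empty — regression defined)
  G \ add = {at(bay), open(d_dock_kitchen)} \ {at(bay)} = {open(d_dock_kitchen)}
  ∪ pre   = {open(d_dock_kitchen)} ∪ {at(office), open(d_office_bay)}
          = {at(office), open(d_dock_kitchen), open(d_office_bay)}

== RESULT ==
["at(office)", "open(d_dock_kitchen)", "open(d_office_bay)"]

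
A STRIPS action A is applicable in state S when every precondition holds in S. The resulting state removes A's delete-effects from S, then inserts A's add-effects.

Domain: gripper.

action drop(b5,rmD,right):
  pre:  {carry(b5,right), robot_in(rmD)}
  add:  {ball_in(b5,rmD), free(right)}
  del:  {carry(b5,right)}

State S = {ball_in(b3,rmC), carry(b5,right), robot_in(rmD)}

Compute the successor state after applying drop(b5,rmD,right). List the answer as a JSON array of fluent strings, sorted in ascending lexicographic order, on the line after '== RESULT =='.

Progress:
  pre ⊆ S: {carry(b5,right), robot_in(rmD)} ⊆ S  — applicable
  S \ del = {ball_in(b3,rmC), robot_in(rmD)}
  ∪ add   = {ball_in(b3,rmC), ball_in(b5,rmD), free(right), robot_in(rmD)}

== RESULT ==
["ball_in(b3,rmC)", "ball_in(b5,rmD)", "free(right)", "robot_in(rmD)"]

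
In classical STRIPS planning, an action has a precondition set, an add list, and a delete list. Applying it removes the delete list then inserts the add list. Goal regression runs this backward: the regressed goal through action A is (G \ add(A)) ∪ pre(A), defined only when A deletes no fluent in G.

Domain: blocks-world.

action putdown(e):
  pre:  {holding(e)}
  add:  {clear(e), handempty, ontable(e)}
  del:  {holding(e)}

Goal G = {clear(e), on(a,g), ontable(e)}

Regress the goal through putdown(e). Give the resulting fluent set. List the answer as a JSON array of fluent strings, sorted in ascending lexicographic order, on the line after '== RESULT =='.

Compute (G \ add) ∪ pre:
  G ∩ del = {}  (empty — regression defined)
  G \ add = {clear(e), on(a,g), ontable(e)} \ {clear(e), handempty, ontable(e)} = {on(a,g)}
  ∪ pre   = {on(a,g)} ∪ {holding(e)}
          = {holding(e), on(a,g)}

== RESULT ==
["holding(e)", "on(a,g)"]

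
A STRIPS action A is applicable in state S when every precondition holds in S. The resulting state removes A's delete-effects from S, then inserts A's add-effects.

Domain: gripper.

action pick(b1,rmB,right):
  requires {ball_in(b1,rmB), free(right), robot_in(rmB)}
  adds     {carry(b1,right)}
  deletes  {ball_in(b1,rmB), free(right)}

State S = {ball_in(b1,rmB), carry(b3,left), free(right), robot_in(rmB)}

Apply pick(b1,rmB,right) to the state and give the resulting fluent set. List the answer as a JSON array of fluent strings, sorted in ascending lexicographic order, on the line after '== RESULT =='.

Progress:
  pre ⊆ S: {ball_in(b1,rmB), free(right), robot_in(rmB)} ⊆ S  — applicable
  S \ del = {carry(b3,left), robot_in(rmB)}
  ∪ add   = {carry(b1,right), carry(b3,left), robot_in(rmB)}

== RESULT ==
["carry(b1,right)", "carry(b3,left)", "robot_in(rmB)"]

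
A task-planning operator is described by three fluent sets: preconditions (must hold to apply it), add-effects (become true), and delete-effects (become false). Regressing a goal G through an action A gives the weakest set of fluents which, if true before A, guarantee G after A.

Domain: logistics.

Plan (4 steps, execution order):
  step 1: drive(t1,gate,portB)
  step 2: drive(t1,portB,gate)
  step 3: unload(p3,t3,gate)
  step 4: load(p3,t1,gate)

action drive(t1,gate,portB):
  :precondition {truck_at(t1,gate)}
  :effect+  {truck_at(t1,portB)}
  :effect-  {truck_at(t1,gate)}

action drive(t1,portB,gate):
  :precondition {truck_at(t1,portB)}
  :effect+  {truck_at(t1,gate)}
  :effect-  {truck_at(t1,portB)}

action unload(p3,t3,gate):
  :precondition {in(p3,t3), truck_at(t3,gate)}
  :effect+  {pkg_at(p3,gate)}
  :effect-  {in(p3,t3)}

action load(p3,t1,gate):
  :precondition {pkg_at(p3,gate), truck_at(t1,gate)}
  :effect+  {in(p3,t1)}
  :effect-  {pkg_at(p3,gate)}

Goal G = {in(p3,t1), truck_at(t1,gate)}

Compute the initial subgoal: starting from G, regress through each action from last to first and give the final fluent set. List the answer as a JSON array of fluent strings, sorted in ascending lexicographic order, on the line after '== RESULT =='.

Work backward from the goal:
  through step 4 (load(p3,t1,gate)): drop {in(p3,t1)}, keep {truck_at(t1,gate)}, require {pkg_at(p3,gate), truck_at(t1,gate)}
    → {pkg_at(p3,gate), truck_at(t1,gate)}
  through step 3 (unload(p3,t3,gate)): drop {pkg_at(p3,gate)}, keep {truck_at(t1,gate)}, require {in(p3,t3), truck_at(t3,gate)}
    → {in(p3,t3), truck_at(t1,gate), truck_at(t3,gate)}
  through step 2 (drive(t1,portB,gate)): drop {truck_at(t1,gate)}, keep {in(p3,t3), truck_at(t3,gate)}, require {truck_at(t1,portB)}
    → {in(p3,t3), truck_at(t1,portB), truck_at(t3,gate)}
  through step 1 (drive(t1,gate,portB)): drop {truck_at(t1,portB)}, keep {in(p3,t3), truck_at(t3,gate)}, require {truck_at(t1,gate)}
    → {in(p3,t3), truck_at(t1,gate), truck_at(t3,gate)}

== RESULT ==
["in(p3,t3)", "truck_at(t1,gate)", "truck_at(t3,gate)"]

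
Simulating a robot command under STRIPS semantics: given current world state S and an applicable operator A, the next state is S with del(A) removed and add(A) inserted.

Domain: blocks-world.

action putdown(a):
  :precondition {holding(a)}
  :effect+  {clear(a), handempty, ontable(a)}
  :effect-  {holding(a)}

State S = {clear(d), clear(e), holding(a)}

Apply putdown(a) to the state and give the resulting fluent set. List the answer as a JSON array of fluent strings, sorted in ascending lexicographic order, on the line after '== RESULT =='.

Progress:
  pre ⊆ S: {holding(a)} ⊆ S  — applicable
  S \ del = {clear(d), clear(e)}
  ∪ add   = {clear(a), clear(d), clear(e), handempty, ontable(a)}

== RESULT ==
["clear(a)", "clear(d)", "clear(e)", "handempty", "ontable(a)"]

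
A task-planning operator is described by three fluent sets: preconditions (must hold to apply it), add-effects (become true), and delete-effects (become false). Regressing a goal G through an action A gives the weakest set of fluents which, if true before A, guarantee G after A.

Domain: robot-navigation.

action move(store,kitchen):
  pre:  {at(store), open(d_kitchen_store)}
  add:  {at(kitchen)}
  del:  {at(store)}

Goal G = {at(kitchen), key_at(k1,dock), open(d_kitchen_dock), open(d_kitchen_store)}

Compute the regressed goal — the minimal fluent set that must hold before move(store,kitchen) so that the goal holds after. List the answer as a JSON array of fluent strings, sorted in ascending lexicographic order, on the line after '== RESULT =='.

Compute (G \ add) ∪ pre:
  G ∩ del = {}  (empty — regression defined)
  G \ add = {at(kitchen), key_at(k1,dock), open(d_kitchen_dock), open(d_kitchen_store)} \ {at(kitchen)} = {key_at(k1,dock), open(d_kitchen_dock), open(d_kitchen_store)}
  ∪ pre   = {key_at(k1,dock), open(d_kitchen_dock), open(d_kitchen_store)} ∪ {at(store), open(d_kitchen_store)}
          = {at(store), key_at(k1,dock), open(d_kitchen_dock), open(d_kitchen_store)}

== RESULT ==
["at(store)", "key_at(k1,dock)", "open(d_kitchen_dock)", "open(d_kitchen_store)"]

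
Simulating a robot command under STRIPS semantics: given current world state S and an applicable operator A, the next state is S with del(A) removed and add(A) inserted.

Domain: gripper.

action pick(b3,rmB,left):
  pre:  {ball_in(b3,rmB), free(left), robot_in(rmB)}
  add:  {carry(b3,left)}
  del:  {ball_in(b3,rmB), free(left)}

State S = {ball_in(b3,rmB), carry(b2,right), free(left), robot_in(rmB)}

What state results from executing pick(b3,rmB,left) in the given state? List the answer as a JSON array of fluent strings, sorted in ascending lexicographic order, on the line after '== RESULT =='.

Compute (S \ del) ∪ add:
  pre ⊆ S: {ball_in(b3,rmB), free(left), robot_in(rmB)} ⊆ S  — applicable
  S \ del = {carry(b2,right), robot_in(rmB)}
  ∪ add   = {carry(b2,right), carry(b3,left), robot_in(rmB)}

== RESULT ==
["carry(b2,right)", "carry(b3,left)", "robot_in(rmB)"]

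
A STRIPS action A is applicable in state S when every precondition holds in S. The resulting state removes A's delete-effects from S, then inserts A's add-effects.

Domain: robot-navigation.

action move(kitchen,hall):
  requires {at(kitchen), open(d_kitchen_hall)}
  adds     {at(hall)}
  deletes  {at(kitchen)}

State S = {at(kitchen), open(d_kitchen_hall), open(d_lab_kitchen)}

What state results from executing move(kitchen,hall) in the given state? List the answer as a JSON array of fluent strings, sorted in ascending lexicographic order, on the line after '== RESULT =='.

Compute (S \ del) ∪ add:
  pre ⊆ S: {at(kitchen), open(d_kitchen_hall)} ⊆ S  — applicable
  S \ del = {open(d_kitchen_hall), open(d_lab_kitchen)}
  ∪ add   = {at(hall), open(d_kitchen_hall), open(d_lab_kitchen)}

== RESULT ==
["at(hall)", "open(d_kitchen_hall)", "open(d_lab_kitchen)"]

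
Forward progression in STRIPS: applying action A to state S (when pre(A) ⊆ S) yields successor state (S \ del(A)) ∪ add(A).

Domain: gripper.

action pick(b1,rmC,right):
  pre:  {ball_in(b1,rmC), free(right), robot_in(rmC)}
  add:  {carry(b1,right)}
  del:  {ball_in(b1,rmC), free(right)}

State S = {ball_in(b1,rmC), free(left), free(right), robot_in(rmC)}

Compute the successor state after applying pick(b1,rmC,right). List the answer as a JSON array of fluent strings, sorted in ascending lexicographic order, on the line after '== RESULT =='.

Progress:
  pre ⊆ S: {ball_in(b1,rmC), free(right), robot_in(rmC)} ⊆ S  — applicable
  S \ del = {free(left), robot_in(rmC)}
  ∪ add   = {carry(b1,right), free(left), robot_in(rmC)}

== RESULT ==
["carry(b1,right)", "free(left)", "robot_in(rmC)"]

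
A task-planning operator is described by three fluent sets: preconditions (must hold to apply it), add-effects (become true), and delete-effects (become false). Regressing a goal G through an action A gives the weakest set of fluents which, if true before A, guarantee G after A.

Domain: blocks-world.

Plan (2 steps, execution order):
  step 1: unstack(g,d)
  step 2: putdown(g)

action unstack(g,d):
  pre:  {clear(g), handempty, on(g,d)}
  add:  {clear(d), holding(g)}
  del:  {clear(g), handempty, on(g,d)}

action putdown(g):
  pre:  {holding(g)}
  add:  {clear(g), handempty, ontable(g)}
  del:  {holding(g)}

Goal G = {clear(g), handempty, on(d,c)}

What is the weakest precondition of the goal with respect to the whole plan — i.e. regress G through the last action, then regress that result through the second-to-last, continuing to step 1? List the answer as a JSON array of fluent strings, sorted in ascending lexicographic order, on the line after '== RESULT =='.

Work backward from the goal:
  through step 2 (putdown(g)): drop {clear(g), handempty}, keep {on(d,c)}, require {holding(g)}
    → {holding(g), on(d,c)}
  through step 1 (unstack(g,d)): drop {holding(g)}, keep {on(d,c)}, require {clear(g), handempty, on(g,d)}
    → {clear(g), handempty, on(d,c), on(g,d)}

== RESULT ==
["clear(g)", "handempty", "on(d,c)", "on(g,d)"]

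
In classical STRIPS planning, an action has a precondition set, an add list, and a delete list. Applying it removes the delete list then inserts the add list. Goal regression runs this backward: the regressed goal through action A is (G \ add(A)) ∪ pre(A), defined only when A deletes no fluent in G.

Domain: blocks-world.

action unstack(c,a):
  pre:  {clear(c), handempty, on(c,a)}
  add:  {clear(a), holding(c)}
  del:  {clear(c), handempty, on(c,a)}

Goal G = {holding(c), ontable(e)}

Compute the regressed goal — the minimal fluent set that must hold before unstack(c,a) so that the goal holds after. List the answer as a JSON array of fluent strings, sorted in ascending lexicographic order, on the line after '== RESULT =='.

Compute (G \ add) ∪ pre:
  G ∩ del = {}  (empty — regression defined)
  G \ add = {holding(c), ontable(e)} \ {clear(a), holding(c)} = {ontable(e)}
  ∪ pre   = {ontable(e)} ∪ {clear(c), handempty, on(c,a)}
          = {clear(c), handempty, on(c,a), ontable(e)}

== RESULT ==
["clear(c)", "handempty", "on(c,a)", "ontable(e)"]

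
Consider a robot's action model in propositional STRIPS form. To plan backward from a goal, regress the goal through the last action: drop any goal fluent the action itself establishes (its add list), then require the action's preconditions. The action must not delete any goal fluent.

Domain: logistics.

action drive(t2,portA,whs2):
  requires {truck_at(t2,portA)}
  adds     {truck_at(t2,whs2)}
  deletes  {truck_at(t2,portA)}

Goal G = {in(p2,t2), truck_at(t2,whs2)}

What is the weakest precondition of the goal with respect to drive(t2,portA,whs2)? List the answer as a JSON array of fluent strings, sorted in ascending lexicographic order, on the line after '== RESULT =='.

Regress:
  G ∩ del = {}  (empty — regression defined)
  G \ add = {in(p2,t2), truck_at(t2,whs2)} \ {truck_at(t2,whs2)} = {in(p2,t2)}
  ∪ pre   = {in(p2,t2)} ∪ {truck_at(t2,portA)}
          = {in(p2,t2), truck_at(t2,portA)}

== RESULT ==
["in(p2,t2)", "truck_at(t2,portA)"]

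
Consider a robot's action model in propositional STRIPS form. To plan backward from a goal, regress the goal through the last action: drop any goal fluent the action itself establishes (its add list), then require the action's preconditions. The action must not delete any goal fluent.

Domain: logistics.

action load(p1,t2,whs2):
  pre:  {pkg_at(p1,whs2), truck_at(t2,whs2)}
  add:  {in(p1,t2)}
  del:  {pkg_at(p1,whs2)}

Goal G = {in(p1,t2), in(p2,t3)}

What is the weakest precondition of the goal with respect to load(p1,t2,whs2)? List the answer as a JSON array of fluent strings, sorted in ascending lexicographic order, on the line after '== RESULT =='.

Regress:
  G ∩ del = {}  (empty — regression defined)
  G \ add = {in(p1,t2), in(p2,t3)} \ {in(p1,t2)} = {in(p2,t3)}
  ∪ pre   = {in(p2,t3)} ∪ {pkg_at(p1,whs2), truck_at(t2,whs2)}
          = {in(p2,t3), pkg_at(p1,whs2), truck_at(t2,whs2)}

== RESULT ==
["in(p2,t3)", "pkg_at(p1,whs2)", "truck_at(t2,whs2)"]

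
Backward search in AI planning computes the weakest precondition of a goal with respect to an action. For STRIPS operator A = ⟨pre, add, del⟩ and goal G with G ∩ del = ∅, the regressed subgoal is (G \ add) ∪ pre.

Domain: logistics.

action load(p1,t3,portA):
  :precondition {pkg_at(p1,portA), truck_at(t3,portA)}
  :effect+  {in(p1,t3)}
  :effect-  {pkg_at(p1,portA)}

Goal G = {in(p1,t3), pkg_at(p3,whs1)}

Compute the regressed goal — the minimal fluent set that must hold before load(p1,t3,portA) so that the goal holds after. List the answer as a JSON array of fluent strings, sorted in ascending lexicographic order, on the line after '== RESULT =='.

Regress:
  G ∩ del = {}  (empty — regression defined)
  G \ add = {in(p1,t3), pkg_at(p3,whs1)} \ {in(p1,t3)} = {pkg_at(p3,whs1)}
  ∪ pre   = {pkg_at(p3,whs1)} ∪ {pkg_at(p1,portA), truck_at(t3,portA)}
          = {pkg_at(p1,portA), pkg_at(p3,whs1), truck_at(t3,portA)}

== RESULT ==
["pkg_at(p1,portA)", "pkg_at(p3,whs1)", "truck_at(t3,portA)"]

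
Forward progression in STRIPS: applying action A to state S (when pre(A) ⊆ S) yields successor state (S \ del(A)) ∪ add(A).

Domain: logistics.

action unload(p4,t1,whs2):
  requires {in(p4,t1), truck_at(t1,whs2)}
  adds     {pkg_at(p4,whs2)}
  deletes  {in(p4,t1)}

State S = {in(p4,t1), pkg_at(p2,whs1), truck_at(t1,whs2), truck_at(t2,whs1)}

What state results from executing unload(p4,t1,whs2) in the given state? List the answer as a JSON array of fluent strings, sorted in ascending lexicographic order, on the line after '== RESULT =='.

Compute (S \ del) ∪ add:
  pre ⊆ S: {in(p4,t1), truck_at(t1,whs2)} ⊆ S  — applicable
  S \ del = {pkg_at(p2,whs1), truck_at(t1,whs2), truck_at(t2,whs1)}
  ∪ add   = {pkg_at(p2,whs1), pkg_at(p4,whs2), truck_at(t1,whs2), truck_at(t2,whs1)}

== RESULT ==
["pkg_at(p2,whs1)", "pkg_at(p4,whs2)", "truck_at(t1,whs2)", "truck_at(t2,whs1)"]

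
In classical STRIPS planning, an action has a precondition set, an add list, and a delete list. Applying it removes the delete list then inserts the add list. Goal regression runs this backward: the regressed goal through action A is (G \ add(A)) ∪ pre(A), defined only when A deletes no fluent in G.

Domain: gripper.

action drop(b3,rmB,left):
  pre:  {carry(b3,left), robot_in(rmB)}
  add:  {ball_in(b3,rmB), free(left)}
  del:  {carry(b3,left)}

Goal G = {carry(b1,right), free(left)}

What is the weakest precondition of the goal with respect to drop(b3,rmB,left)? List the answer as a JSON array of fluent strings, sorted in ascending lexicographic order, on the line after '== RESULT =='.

Compute (G \ add) ∪ pre:
  G ∩ del = {}  (empty — regression defined)
  G \ add = {carry(b1,right), free(left)} \ {ball_in(b3,rmB), free(left)} = {carry(b1,right)}
  ∪ pre   = {carry(b1,right)} ∪ {carry(b3,left), robot_in(rmB)}
          = {carry(b1,right), carry(b3,left), robot_in(rmB)}

== RESULT ==
["carry(b1,right)", "carry(b3,left)", "robot_in(rmB)"]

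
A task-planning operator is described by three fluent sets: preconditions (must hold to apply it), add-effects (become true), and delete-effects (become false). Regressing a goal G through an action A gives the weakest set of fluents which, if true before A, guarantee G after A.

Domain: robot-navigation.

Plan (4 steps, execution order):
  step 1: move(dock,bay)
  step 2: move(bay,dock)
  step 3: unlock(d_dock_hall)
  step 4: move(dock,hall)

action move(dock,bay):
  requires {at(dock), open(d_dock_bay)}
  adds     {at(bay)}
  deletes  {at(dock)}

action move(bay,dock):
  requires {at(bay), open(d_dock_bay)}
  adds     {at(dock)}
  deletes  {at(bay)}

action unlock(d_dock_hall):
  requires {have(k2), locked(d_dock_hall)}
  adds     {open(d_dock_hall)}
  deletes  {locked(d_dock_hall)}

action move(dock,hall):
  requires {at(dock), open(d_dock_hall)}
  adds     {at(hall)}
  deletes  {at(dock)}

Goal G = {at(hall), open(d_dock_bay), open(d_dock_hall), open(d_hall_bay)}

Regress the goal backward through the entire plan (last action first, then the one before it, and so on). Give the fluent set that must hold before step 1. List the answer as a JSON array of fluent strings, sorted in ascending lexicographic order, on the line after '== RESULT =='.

Work backward from the goal:
  through step 4 (move(dock,hall)): drop {at(hall)}, keep {open(d_dock_bay), open(d_dock_hall), open(d_hall_bay)}, require {at(dock), open(d_dock_hall)}
    → {at(dock), open(d_dock_bay), open(d_dock_hall), open(d_hall_bay)}
  through step 3 (unlock(d_dock_hall)): drop {open(d_dock_hall)}, keep {at(dock), open(d_dock_bay), open(d_hall_bay)}, require {have(k2), locked(d_dock_hall)}
    → {at(dock), have(k2), locked(d_dock_hall), open(d_dock_bay), open(d_hall_bay)}
  through step 2 (move(bay,dock)): drop {at(dock)}, keep {have(k2), locked(d_dock_hall), open(d_dock_bay), open(d_hall_bay)}, require {at(bay), open(d_dock_bay)}
    → {at(bay), have(k2), locked(d_dock_hall), open(d_dock_bay), open(d_hall_bay)}
  through step 1 (move(dock,bay)): drop {at(bay)}, keep {have(k2), locked(d_dock_hall), open(d_dock_bay), open(d_hall_bay)}, require {at(dock), open(d_dock_bay)}
    → {at(dock), have(k2), locked(d_dock_hall), open(d_dock_bay), open(d_hall_bay)}

== RESULT ==
["at(dock)", "have(k2)", "locked(d_dock_hall)", "open(d_dock_bay)", "open(d_hall_bay)"]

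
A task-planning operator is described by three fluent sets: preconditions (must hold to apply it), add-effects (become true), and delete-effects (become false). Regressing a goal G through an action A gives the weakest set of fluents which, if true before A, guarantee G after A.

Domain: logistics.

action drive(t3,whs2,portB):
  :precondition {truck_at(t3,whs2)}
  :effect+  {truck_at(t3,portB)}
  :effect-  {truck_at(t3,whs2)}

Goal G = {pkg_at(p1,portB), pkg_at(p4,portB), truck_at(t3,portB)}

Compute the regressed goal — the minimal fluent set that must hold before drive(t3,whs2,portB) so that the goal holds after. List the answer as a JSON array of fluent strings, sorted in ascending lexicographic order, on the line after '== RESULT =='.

Regress:
  G ∩ del = {}  (empty — regression defined)
  G \ add = {pkg_at(p1,portB), pkg_at(p4,portB), truck_at(t3,portB)} \ {truck_at(t3,portB)} = {pkg_at(p1,portB), pkg_at(p4,portB)}
  ∪ pre   = {pkg_at(p1,portB), pkg_at(p4,portB)} ∪ {truck_at(t3,whs2)}
          = {pkg_at(p1,portB), pkg_at(p4,portB), truck_at(t3,whs2)}

== RESULT ==
["pkg_at(p1,portB)", "pkg_at(p4,portB)", "truck_at(t3,whs2)"]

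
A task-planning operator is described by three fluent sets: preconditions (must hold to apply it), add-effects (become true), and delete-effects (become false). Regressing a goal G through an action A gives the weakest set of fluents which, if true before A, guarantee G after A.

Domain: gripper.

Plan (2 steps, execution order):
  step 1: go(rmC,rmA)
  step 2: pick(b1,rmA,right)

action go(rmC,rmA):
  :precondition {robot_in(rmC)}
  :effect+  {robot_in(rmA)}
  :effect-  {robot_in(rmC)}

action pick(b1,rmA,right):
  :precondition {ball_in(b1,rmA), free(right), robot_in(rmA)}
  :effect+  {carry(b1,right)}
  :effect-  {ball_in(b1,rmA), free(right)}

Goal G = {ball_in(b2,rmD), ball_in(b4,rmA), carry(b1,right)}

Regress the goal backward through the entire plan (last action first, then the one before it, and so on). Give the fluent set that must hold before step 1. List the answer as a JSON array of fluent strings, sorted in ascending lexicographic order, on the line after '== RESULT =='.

Regress step by step:
  through step 2 (pick(b1,rmA,right)): drop {carry(b1,right)}, keep {ball_in(b2,rmD), ball_in(b4,rmA)}, require {ball_in(b1,rmA), free(right), robot_in(rmA)}
    → {ball_in(b1,rmA), ball_in(b2,rmD), ball_in(b4,rmA), free(right), robot_in(rmA)}
  through step 1 (go(rmC,rmA)): drop {robot_in(rmA)}, keep {ball_in(b1,rmA), ball_in(b2,rmD), ball_in(b4,rmA), free(right)}, require {robot_in(rmC)}
    → {ball_in(b1,rmA), ball_in(b2,rmD), ball_in(b4,rmA), free(right), robot_in(rmC)}

== RESULT ==
["ball_in(b1,rmA)", "ball_in(b2,rmD)", "ball_in(b4,rmA)", "free(right)", "robot_in(rmC)"]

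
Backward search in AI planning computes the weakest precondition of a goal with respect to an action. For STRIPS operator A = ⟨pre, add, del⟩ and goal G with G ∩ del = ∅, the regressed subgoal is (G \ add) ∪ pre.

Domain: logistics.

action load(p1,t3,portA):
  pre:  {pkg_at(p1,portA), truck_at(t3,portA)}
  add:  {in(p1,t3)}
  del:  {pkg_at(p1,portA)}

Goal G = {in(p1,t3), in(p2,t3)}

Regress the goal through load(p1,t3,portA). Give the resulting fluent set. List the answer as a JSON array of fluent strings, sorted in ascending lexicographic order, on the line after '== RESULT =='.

Regress:
  G ∩ del = {}  (empty — regression defined)
  G \ add = {in(p1,t3), in(p2,t3)} \ {in(p1,t3)} = {in(p2,t3)}
  ∪ pre   = {in(p2,t3)} ∪ {pkg_at(p1,portA), truck_at(t3,portA)}
          = {in(p2,t3), pkg_at(p1,portA), truck_at(t3,portA)}

== RESULT ==
["in(p2,t3)", "pkg_at(p1,portA)", "truck_at(t3,portA)"]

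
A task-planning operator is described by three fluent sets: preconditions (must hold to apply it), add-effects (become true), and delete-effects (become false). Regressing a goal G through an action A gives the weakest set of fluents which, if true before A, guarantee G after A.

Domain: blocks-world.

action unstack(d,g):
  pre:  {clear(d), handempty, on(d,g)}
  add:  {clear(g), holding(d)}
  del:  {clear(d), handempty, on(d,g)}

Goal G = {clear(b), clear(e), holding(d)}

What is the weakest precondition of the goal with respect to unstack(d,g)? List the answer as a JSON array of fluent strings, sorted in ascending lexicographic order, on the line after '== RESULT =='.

Compute (G \ add) ∪ pre:
  G ∩ del = {}  (empty — regression defined)
  G \ add = {clear(b), clear(e), holding(d)} \ {clear(g), holding(d)} = {clear(b), clear(e)}
  ∪ pre   = {clear(b), clear(e)} ∪ {clear(d), handempty, on(d,g)}
          = {clear(b), clear(d), clear(e), handempty, on(d,g)}

== RESULT ==
["clear(b)", "clear(d)", "clear(e)", "handempty", "on(d,g)"]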